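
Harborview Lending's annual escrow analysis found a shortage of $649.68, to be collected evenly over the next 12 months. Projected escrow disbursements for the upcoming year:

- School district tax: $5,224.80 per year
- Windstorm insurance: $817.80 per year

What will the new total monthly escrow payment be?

$557.69

School district tax: $5,224.80/yr
Windstorm insurance: $817.80/yr
Annual escrow total = $5,224.80 + $817.80 = $6,042.60
Monthly = $6,042.60 / 12 = $503.55
Shortage spread = $649.68 ÷ 12 = $54.14/mo
New monthly escrow = $503.55 + $54.14 = $557.69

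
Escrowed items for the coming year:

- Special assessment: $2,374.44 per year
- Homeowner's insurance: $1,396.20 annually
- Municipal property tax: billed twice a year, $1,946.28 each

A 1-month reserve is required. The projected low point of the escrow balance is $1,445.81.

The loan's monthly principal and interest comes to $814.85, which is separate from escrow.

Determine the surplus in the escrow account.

Special assessment = $2,374.44 annually
Homeowner's insurance = $1,396.20 annually
Municipal property tax = $1,946.28 × 2 = $3,892.56 annually
Total per year = $2,374.44 + $1,396.20 + $3,892.56 = $7,663.20
Base monthly escrow = $7,663.20 / 12 = $638.60
Required cushion = 1 × $638.60 = $638.60
Excess over cushion: $1,445.81 − $638.60 = $807.21

$807.21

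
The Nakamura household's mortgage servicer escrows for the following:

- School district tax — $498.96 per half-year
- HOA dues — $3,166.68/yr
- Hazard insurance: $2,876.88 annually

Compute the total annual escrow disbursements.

School district tax: $498.96 × 2 = $997.92 annually
HOA dues: $3,166.68 annually
Hazard insurance: $2,876.88 annually
Total per year = $7,041.48

$7,041.48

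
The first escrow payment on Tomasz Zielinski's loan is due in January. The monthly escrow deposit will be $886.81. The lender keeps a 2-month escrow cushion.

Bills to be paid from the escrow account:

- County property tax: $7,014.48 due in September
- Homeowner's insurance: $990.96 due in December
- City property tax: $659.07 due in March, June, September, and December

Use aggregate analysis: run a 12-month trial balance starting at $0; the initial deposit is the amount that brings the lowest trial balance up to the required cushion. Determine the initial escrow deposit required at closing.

$2,784.02

Cushion = 2 × $886.81 = $1,773.62
Trial balance (start $0, +$886.81 each month, − disbursements):
  Jan: +$886.81 → $886.81
  Feb: +$886.81 → $1,773.62
  Mar: +$886.81 − $659.07 → $2,001.36
  Apr: +$886.81 → $2,888.17
  May: +$886.81 → $3,774.98
  Jun: +$886.81 − $659.07 → $4,002.72
  Jul: +$886.81 → $4,889.53
  Aug: +$886.81 → $5,776.34
  Sep: +$886.81 − $7,673.55 → -$1,010.40
  Oct: +$886.81 → -$123.59
  Nov: +$886.81 → $763.22
  Dec: +$886.81 − $1,650.03 → $0.00
Lowest trial balance = -$1,010.40 (Sep)
Initial deposit = cushion − low point = $1,773.62 − (-$1,010.40) = $2,784.02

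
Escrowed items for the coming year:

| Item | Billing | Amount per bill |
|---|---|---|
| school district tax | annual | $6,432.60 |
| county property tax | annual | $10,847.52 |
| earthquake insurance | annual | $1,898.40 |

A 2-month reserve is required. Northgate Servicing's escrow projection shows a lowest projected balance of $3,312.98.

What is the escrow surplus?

$116.56

School district tax — $6,432.60 per year
County property tax — $10,847.52 per year
Earthquake insurance — $1,898.40 per year
Combined annual = $6,432.60 + $10,847.52 + $1,898.40 = $19,178.52
Monthly = $19,178.52 / 12 = $1,598.21
Cushion = 2 × $1,598.21 = $3,196.42
Excess over cushion: $3,312.98 − $3,196.42 = $116.56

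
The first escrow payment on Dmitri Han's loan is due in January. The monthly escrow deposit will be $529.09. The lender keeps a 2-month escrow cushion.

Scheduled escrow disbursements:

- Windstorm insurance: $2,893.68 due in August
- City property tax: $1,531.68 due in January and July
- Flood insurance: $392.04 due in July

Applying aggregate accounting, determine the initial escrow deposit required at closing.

$3,174.54

Cushion = 2 × $529.09 = $1,058.18
Trial balance (start $0, +$529.09 each month, − disbursements):
  Jan: +$529.09 − $1,531.68 → -$1,002.59
  Feb: +$529.09 → -$473.50
  Mar: +$529.09 → $55.59
  Apr: +$529.09 → $584.68
  May: +$529.09 → $1,113.77
  Jun: +$529.09 → $1,642.86
  Jul: +$529.09 − $1,923.72 → $248.23
  Aug: +$529.09 − $2,893.68 → -$2,116.36
  Sep: +$529.09 → -$1,587.27
  Oct: +$529.09 → -$1,058.18
  Nov: +$529.09 → -$529.09
  Dec: +$529.09 → $0.00
Lowest trial balance = -$2,116.36 (Aug)
Initial deposit = cushion − low point = $1,058.18 − (-$2,116.36) = $3,174.54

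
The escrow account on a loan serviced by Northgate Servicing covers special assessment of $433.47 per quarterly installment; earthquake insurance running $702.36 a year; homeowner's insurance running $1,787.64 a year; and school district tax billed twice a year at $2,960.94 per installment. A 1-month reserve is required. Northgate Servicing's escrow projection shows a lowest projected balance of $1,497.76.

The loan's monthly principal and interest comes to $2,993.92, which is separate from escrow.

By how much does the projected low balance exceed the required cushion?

Special assessment — $433.47 × 4 = $1,733.88 per year
Earthquake insurance — $702.36 per year
Homeowner's insurance — $1,787.64 per year
School district tax — $2,960.94 × 2 = $5,921.88 per year
Total per year = $1,733.88 + $702.36 + $1,787.64 + $5,921.88 = $10,145.76
Per month = $10,145.76 / 12 = $845.48
Required cushion = 1 × $845.48 = $845.48
Excess over cushion: $1,497.76 − $845.48 = $652.28

$652.28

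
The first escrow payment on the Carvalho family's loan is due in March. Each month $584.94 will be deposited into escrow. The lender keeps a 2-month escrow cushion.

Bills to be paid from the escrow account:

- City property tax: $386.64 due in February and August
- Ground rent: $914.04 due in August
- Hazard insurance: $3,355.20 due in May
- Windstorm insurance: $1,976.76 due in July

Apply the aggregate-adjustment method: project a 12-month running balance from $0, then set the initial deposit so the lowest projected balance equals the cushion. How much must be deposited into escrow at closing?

$4,292.88

Cushion = 2 × $584.94 = $1,169.88
Trial balance (start $0, +$584.94 each month, − disbursements):
  Mar: +$584.94 → $584.94
  Apr: +$584.94 → $1,169.88
  May: +$584.94 − $3,355.20 → -$1,600.38
  Jun: +$584.94 → -$1,015.44
  Jul: +$584.94 − $1,976.76 → -$2,407.26
  Aug: +$584.94 − $1,300.68 → -$3,123.00
  Sep: +$584.94 → -$2,538.06
  Oct: +$584.94 → -$1,953.12
  Nov: +$584.94 → -$1,368.18
  Dec: +$584.94 → -$783.24
  Jan: +$584.94 → -$198.30
  Feb: +$584.94 − $386.64 → $0.00
Lowest trial balance = -$3,123.00 (Aug)
Initial deposit = cushion − low point = $1,169.88 − (-$3,123.00) = $4,292.88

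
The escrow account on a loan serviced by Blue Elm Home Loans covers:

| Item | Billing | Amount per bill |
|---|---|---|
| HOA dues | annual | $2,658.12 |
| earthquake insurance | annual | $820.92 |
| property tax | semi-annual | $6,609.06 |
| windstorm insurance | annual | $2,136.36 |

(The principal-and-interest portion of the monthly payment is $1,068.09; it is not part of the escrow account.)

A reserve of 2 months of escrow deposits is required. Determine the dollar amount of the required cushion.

HOA dues — $2,658.12 per year
Earthquake insurance — $820.92 per year
Property tax — $6,609.06 × 2 = $13,218.12 per year
Windstorm insurance — $2,136.36 per year
Combined annual = $18,833.52
Per month = $18,833.52 ÷ 12 = $1,569.46
Cushion = 2 × $1,569.46 = $3,138.92

$3,138.92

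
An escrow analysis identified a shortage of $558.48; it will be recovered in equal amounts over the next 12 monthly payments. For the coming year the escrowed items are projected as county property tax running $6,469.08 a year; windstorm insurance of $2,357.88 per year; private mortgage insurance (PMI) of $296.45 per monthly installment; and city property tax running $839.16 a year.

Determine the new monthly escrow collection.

$1,148.50

County property tax: $6,469.08 per year
Windstorm insurance: $2,357.88 per year
Private mortgage insurance (PMI): $296.45 × 12 = $3,557.40 per year
City property tax: $839.16 per year
Combined annual = $13,223.52
Base monthly escrow = $13,223.52 / 12 = $1,101.96
Monthly shortage recovery: $558.48 ÷ 12 = $46.54
Adjusted monthly = $1,101.96 + $46.54 = $1,148.50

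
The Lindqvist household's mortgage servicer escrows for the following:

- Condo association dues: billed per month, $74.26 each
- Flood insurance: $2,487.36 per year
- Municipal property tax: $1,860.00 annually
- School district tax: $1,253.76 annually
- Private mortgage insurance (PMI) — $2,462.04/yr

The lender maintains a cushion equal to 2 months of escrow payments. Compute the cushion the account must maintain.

$1,492.38

Condo association dues = $74.26 × 12 = $891.12 per year
Flood insurance = $2,487.36 per year
Municipal property tax = $1,860.00 per year
School district tax = $1,253.76 per year
Private mortgage insurance (PMI) = $2,462.04 per year
Annual escrow total = $891.12 + $2,487.36 + $1,860.00 + $1,253.76 + $2,462.04 = $8,954.28
Monthly = $8,954.28 ÷ 12 = $746.19
Required cushion = 2 × $746.19 = $1,492.38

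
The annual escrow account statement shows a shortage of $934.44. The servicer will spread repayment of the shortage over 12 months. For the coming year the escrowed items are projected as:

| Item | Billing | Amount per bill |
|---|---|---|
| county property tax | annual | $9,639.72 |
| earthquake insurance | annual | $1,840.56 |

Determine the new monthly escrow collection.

$1,034.56

County property tax — $9,639.72
Earthquake insurance — $1,840.56
Annual escrow total = $11,480.28
Monthly escrow = $11,480.28 ÷ 12 = $956.69
Monthly shortage recovery: $934.44 / 12 = $77.87
Adjusted monthly = $956.69 + $77.87 = $1,034.56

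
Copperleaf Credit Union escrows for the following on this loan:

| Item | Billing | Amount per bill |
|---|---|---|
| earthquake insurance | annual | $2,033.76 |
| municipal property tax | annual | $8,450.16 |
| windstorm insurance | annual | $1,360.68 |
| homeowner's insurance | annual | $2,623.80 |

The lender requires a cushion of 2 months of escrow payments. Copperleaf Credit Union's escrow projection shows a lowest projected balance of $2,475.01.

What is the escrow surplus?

Earthquake insurance = $2,033.76/yr
Municipal property tax = $8,450.16/yr
Windstorm insurance = $1,360.68/yr
Homeowner's insurance = $2,623.80/yr
Yearly total = $2,033.76 + $8,450.16 + $1,360.68 + $2,623.80 = $14,468.40
Monthly escrow = $14,468.40 / 12 = $1,205.70
Required reserve = 2 × $1,205.70 = $2,411.40
Excess over cushion: $2,475.01 − $2,411.40 = $63.61

$63.61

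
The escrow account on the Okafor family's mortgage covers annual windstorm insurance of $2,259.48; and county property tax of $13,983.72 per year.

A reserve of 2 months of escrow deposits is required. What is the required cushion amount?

Windstorm insurance: $2,259.48/yr
County property tax: $13,983.72/yr
Total per year = $2,259.48 + $13,983.72 = $16,243.20
Per month = $16,243.20 / 12 = $1,353.60
Cushion = 2 × $1,353.60 = $2,707.20

$2,707.20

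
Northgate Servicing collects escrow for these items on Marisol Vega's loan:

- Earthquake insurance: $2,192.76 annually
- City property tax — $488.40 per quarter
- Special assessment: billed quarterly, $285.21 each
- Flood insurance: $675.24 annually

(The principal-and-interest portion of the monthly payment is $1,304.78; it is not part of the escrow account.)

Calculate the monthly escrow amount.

Earthquake insurance = $2,192.76 per year
City property tax = $488.40 × 4 = $1,953.60 per year
Special assessment = $285.21 × 4 = $1,140.84 per year
Flood insurance = $675.24 per year
Total annual escrow = $2,192.76 + $1,953.60 + $1,140.84 + $675.24 = $5,962.44
Monthly escrow = $5,962.44 ÷ 12 = $496.87

$496.87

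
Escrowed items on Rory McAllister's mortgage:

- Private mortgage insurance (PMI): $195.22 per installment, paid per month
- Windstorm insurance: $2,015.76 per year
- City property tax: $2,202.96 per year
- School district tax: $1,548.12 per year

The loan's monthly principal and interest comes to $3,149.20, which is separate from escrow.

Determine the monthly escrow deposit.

Private mortgage insurance (PMI) — $195.22 × 12 = $2,342.64 annually
Windstorm insurance — $2,015.76 annually
City property tax — $2,202.96 annually
School district tax — $1,548.12 annually
Combined annual = $2,342.64 + $2,015.76 + $2,202.96 + $1,548.12 = $8,109.48
Per month = $8,109.48 ÷ 12 = $675.79

$675.79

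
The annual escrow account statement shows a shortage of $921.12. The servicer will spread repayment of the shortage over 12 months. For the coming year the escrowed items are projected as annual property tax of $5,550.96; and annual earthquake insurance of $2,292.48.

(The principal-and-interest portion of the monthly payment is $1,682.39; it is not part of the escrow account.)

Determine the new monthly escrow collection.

$730.38

Property tax — $5,550.96/yr
Earthquake insurance — $2,292.48/yr
Combined annual = $5,550.96 + $2,292.48 = $7,843.44
Monthly escrow = $7,843.44 ÷ 12 = $653.62
Monthly shortage recovery: $921.12 ÷ 12 = $76.76
New monthly escrow = $653.62 + $76.76 = $730.38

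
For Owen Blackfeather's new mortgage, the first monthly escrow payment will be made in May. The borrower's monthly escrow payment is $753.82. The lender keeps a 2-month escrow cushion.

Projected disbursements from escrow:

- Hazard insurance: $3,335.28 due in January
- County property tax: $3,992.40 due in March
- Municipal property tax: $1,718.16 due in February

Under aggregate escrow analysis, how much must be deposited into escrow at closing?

Cushion = 2 × $753.82 = $1,507.64
Trial balance (start $0, +$753.82 each month, − disbursements):
  May: +$753.82 → $753.82
  Jun: +$753.82 → $1,507.64
  Jul: +$753.82 → $2,261.46
  Aug: +$753.82 → $3,015.28
  Sep: +$753.82 → $3,769.10
  Oct: +$753.82 → $4,522.92
  Nov: +$753.82 → $5,276.74
  Dec: +$753.82 → $6,030.56
  Jan: +$753.82 − $3,335.28 → $3,449.10
  Feb: +$753.82 − $1,718.16 → $2,484.76
  Mar: +$753.82 − $3,992.40 → -$753.82
  Apr: +$753.82 → $0.00
Lowest trial balance = -$753.82 (Mar)
Initial deposit = cushion − low point = $1,507.64 − (-$753.82) = $2,261.46

$2,261.46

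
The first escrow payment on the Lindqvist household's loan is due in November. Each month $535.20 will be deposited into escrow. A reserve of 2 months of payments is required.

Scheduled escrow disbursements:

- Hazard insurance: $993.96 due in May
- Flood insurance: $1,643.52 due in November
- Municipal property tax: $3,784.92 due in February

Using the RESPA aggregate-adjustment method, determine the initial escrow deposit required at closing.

$4,358.04

Cushion = 2 × $535.20 = $1,070.40
Trial balance (start $0, +$535.20 each month, − disbursements):
  Nov: +$535.20 − $1,643.52 → -$1,108.32
  Dec: +$535.20 → -$573.12
  Jan: +$535.20 → -$37.92
  Feb: +$535.20 − $3,784.92 → -$3,287.64
  Mar: +$535.20 → -$2,752.44
  Apr: +$535.20 → -$2,217.24
  May: +$535.20 − $993.96 → -$2,676.00
  Jun: +$535.20 → -$2,140.80
  Jul: +$535.20 → -$1,605.60
  Aug: +$535.20 → -$1,070.40
  Sep: +$535.20 → -$535.20
  Oct: +$535.20 → $0.00
Lowest trial balance = -$3,287.64 (Feb)
Initial deposit = cushion − low point = $1,070.40 − (-$3,287.64) = $4,358.04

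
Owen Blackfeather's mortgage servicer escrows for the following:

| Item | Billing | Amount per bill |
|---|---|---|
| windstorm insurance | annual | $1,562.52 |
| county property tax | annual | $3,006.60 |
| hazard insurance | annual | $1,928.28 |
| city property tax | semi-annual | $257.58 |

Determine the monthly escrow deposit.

Windstorm insurance: $1,562.52 annually
County property tax: $3,006.60 annually
Hazard insurance: $1,928.28 annually
City property tax: $257.58 × 2 = $515.16 annually
Annual escrow total = $1,562.52 + $3,006.60 + $1,928.28 + $515.16 = $7,012.56
Base monthly escrow = $7,012.56 ÷ 12 = $584.38

$584.38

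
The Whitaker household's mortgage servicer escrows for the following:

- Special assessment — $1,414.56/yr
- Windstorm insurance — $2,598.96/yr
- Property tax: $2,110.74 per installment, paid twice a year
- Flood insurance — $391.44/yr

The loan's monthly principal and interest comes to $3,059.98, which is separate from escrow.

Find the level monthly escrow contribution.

$718.87

Special assessment: $1,414.56/yr
Windstorm insurance: $2,598.96/yr
Property tax: $2,110.74 × 2 = $4,221.48/yr
Flood insurance: $391.44/yr
Total per year = $1,414.56 + $2,598.96 + $4,221.48 + $391.44 = $8,626.44
Per month = $8,626.44 ÷ 12 = $718.87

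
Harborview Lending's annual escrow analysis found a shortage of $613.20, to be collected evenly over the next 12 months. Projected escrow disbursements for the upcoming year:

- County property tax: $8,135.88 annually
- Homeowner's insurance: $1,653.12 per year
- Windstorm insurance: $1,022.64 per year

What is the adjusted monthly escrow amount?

$952.07

County property tax: $8,135.88
Homeowner's insurance: $1,653.12
Windstorm insurance: $1,022.64
Total annual escrow = $8,135.88 + $1,653.12 + $1,022.64 = $10,811.64
Per month = $10,811.64 ÷ 12 = $900.97
Shortage spread = $613.20 ÷ 12 = $51.10/mo
Adjusted monthly = $900.97 + $51.10 = $952.07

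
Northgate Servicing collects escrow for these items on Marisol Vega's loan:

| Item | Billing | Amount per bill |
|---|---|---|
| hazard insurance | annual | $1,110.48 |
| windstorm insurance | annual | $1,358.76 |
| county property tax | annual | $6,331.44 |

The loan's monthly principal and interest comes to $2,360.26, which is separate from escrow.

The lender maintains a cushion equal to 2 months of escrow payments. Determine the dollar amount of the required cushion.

Hazard insurance — $1,110.48 annually
Windstorm insurance — $1,358.76 annually
County property tax — $6,331.44 annually
Total annual escrow = $1,110.48 + $1,358.76 + $6,331.44 = $8,800.68
Per month = $8,800.68 / 12 = $733.39
Reserve = 2 × $733.39 = $1,466.78

$1,466.78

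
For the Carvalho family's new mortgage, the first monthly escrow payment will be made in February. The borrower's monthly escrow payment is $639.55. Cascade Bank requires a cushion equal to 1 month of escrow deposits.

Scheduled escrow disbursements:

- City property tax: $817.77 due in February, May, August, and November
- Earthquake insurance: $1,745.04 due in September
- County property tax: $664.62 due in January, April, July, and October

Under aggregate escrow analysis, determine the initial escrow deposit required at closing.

$1,254.03

Cushion = 1 × $639.55 = $639.55
Trial balance (start $0, +$639.55 each month, − disbursements):
  Feb: +$639.55 − $817.77 → -$178.22
  Mar: +$639.55 → $461.33
  Apr: +$639.55 − $664.62 → $436.26
  May: +$639.55 − $817.77 → $258.04
  Jun: +$639.55 → $897.59
  Jul: +$639.55 − $664.62 → $872.52
  Aug: +$639.55 − $817.77 → $694.30
  Sep: +$639.55 − $1,745.04 → -$411.19
  Oct: +$639.55 − $664.62 → -$436.26
  Nov: +$639.55 − $817.77 → -$614.48
  Dec: +$639.55 → $25.07
  Jan: +$639.55 − $664.62 → $0.00
Lowest trial balance = -$614.48 (Nov)
Initial deposit = cushion − low point = $639.55 − (-$614.48) = $1,254.03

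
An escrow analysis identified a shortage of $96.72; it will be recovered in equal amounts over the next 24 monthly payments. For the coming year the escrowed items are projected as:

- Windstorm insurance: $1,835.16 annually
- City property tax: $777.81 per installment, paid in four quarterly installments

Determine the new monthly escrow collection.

$416.23

Windstorm insurance: $1,835.16/yr
City property tax: $777.81 × 4 = $3,111.24/yr
Combined annual = $1,835.16 + $3,111.24 = $4,946.40
Monthly escrow = $4,946.40 ÷ 12 = $412.20
Monthly shortage recovery: $96.72 ÷ 24 = $4.03
Adjusted monthly = $412.20 + $4.03 = $416.23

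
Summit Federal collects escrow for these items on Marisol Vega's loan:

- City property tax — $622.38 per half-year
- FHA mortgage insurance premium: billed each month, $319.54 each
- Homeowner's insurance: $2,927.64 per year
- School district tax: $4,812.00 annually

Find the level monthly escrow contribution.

$1,068.24

City property tax = $622.38 × 2 = $1,244.76 annually
FHA mortgage insurance premium = $319.54 × 12 = $3,834.48 annually
Homeowner's insurance = $2,927.64 annually
School district tax = $4,812.00 annually
Total per year = $1,244.76 + $3,834.48 + $2,927.64 + $4,812.00 = $12,818.88
Monthly escrow = $12,818.88 ÷ 12 = $1,068.24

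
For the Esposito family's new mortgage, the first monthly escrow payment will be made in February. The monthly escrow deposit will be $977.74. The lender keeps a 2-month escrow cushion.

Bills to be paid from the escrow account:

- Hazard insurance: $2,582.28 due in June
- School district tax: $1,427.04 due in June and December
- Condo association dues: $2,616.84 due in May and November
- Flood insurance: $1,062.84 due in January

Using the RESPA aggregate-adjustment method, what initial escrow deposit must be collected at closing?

$3,692.94

Cushion = 2 × $977.74 = $1,955.48
Trial balance (start $0, +$977.74 each month, − disbursements):
  Feb: +$977.74 → $977.74
  Mar: +$977.74 → $1,955.48
  Apr: +$977.74 → $2,933.22
  May: +$977.74 − $2,616.84 → $1,294.12
  Jun: +$977.74 − $4,009.32 → -$1,737.46
  Jul: +$977.74 → -$759.72
  Aug: +$977.74 → $218.02
  Sep: +$977.74 → $1,195.76
  Oct: +$977.74 → $2,173.50
  Nov: +$977.74 − $2,616.84 → $534.40
  Dec: +$977.74 − $1,427.04 → $85.10
  Jan: +$977.74 − $1,062.84 → $0.00
Lowest trial balance = -$1,737.46 (Jun)
Initial deposit = cushion − low point = $1,955.48 − (-$1,737.46) = $3,692.94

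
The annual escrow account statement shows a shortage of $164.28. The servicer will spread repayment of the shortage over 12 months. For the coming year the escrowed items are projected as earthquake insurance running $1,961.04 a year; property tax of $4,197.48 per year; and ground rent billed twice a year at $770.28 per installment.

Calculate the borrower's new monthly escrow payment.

Earthquake insurance = $1,961.04 per year
Property tax = $4,197.48 per year
Ground rent = $770.28 × 2 = $1,540.56 per year
Total annual escrow = $7,699.08
Monthly = $7,699.08 / 12 = $641.59
Shortage per month = $164.28 ÷ 12 = $13.69
New monthly escrow = $641.59 + $13.69 = $655.28

$655.28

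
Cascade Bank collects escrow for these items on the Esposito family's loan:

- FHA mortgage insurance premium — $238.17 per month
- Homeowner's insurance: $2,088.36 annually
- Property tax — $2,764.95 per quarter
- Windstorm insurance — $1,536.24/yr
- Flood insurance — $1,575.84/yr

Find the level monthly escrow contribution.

FHA mortgage insurance premium = $238.17 × 12 = $2,858.04
Homeowner's insurance = $2,088.36
Property tax = $2,764.95 × 4 = $11,059.80
Windstorm insurance = $1,536.24
Flood insurance = $1,575.84
Yearly total = $2,858.04 + $2,088.36 + $11,059.80 + $1,536.24 + $1,575.84 = $19,118.28
Monthly escrow = $19,118.28 ÷ 12 = $1,593.19

$1,593.19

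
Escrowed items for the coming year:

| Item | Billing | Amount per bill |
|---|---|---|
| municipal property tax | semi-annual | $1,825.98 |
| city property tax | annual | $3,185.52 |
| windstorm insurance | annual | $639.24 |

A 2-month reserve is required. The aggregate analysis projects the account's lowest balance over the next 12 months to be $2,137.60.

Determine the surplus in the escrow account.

Municipal property tax: $1,825.98 × 2 = $3,651.96
City property tax: $3,185.52
Windstorm insurance: $639.24
Annual escrow total = $3,651.96 + $3,185.52 + $639.24 = $7,476.72
Monthly escrow = $7,476.72 ÷ 12 = $623.06
Required cushion = 2 × $623.06 = $1,246.12
Surplus = $2,137.60 − $1,246.12 = $891.48

$891.48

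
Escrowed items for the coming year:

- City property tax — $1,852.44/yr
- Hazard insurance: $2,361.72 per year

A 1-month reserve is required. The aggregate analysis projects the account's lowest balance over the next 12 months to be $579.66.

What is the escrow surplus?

City property tax — $1,852.44
Hazard insurance — $2,361.72
Total per year = $4,214.16
Monthly escrow = $4,214.16 ÷ 12 = $351.18
Required reserve = 1 × $351.18 = $351.18
Excess over cushion: $579.66 − $351.18 = $228.48

$228.48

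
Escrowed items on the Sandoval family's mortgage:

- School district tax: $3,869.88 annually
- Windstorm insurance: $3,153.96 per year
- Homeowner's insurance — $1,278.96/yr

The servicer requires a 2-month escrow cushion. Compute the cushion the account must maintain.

$1,383.80

School district tax: $3,869.88
Windstorm insurance: $3,153.96
Homeowner's insurance: $1,278.96
Total annual escrow = $8,302.80
Base monthly escrow = $8,302.80 ÷ 12 = $691.90
Required cushion = 2 × $691.90 = $1,383.80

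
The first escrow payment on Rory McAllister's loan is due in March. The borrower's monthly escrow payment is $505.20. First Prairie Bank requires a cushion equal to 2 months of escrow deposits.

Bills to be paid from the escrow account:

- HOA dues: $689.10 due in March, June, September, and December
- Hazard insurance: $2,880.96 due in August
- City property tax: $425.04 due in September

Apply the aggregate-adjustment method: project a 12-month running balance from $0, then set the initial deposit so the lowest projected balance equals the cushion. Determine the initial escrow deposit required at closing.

Cushion = 2 × $505.20 = $1,010.40
Trial balance (start $0, +$505.20 each month, − disbursements):
  Mar: +$505.20 − $689.10 → -$183.90
  Apr: +$505.20 → $321.30
  May: +$505.20 → $826.50
  Jun: +$505.20 − $689.10 → $642.60
  Jul: +$505.20 → $1,147.80
  Aug: +$505.20 − $2,880.96 → -$1,227.96
  Sep: +$505.20 − $1,114.14 → -$1,836.90
  Oct: +$505.20 → -$1,331.70
  Nov: +$505.20 → -$826.50
  Dec: +$505.20 − $689.10 → -$1,010.40
  Jan: +$505.20 → -$505.20
  Feb: +$505.20 → $0.00
Lowest trial balance = -$1,836.90 (Sep)
Initial deposit = cushion − low point = $1,010.40 − (-$1,836.90) = $2,847.30

$2,847.30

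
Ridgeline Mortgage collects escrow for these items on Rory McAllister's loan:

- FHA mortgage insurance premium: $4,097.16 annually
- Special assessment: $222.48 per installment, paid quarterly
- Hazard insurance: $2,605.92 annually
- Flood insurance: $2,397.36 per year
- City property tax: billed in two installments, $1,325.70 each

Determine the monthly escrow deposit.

$1,053.48

FHA mortgage insurance premium: $4,097.16 per year
Special assessment: $222.48 × 4 = $889.92 per year
Hazard insurance: $2,605.92 per year
Flood insurance: $2,397.36 per year
City property tax: $1,325.70 × 2 = $2,651.40 per year
Total annual escrow = $4,097.16 + $889.92 + $2,605.92 + $2,397.36 + $2,651.40 = $12,641.76
Monthly = $12,641.76 / 12 = $1,053.48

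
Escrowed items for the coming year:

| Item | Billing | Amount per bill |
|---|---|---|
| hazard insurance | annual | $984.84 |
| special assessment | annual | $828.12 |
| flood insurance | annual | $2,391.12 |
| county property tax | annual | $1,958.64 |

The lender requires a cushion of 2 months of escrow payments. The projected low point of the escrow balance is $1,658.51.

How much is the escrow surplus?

$631.39

Hazard insurance: $984.84 annually
Special assessment: $828.12 annually
Flood insurance: $2,391.12 annually
County property tax: $1,958.64 annually
Total annual escrow = $984.84 + $828.12 + $2,391.12 + $1,958.64 = $6,162.72
Monthly escrow = $6,162.72 ÷ 12 = $513.56
Required reserve = 2 × $513.56 = $1,027.12
Excess over cushion: $1,658.51 − $1,027.12 = $631.39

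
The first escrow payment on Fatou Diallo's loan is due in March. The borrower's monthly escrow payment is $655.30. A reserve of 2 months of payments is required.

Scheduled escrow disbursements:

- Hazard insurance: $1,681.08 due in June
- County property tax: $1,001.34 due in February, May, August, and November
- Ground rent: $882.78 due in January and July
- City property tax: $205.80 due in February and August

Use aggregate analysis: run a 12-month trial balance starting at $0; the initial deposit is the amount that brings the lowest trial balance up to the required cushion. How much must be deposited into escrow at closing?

$2,151.14

Cushion = 2 × $655.30 = $1,310.60
Trial balance (start $0, +$655.30 each month, − disbursements):
  Mar: +$655.30 → $655.30
  Apr: +$655.30 → $1,310.60
  May: +$655.30 − $1,001.34 → $964.56
  Jun: +$655.30 − $1,681.08 → -$61.22
  Jul: +$655.30 − $882.78 → -$288.70
  Aug: +$655.30 − $1,207.14 → -$840.54
  Sep: +$655.30 → -$185.24
  Oct: +$655.30 → $470.06
  Nov: +$655.30 − $1,001.34 → $124.02
  Dec: +$655.30 → $779.32
  Jan: +$655.30 − $882.78 → $551.84
  Feb: +$655.30 − $1,207.14 → $0.00
Lowest trial balance = -$840.54 (Aug)
Initial deposit = cushion − low point = $1,310.60 − (-$840.54) = $2,151.14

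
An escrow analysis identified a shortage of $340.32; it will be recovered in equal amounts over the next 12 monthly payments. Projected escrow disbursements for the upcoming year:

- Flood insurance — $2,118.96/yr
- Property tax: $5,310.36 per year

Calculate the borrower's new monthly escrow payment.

$647.47

Flood insurance: $2,118.96/yr
Property tax: $5,310.36/yr
Combined annual = $7,429.32
Monthly escrow = $7,429.32 ÷ 12 = $619.11
Shortage per month = $340.32 / 12 = $28.36
New monthly escrow = $619.11 + $28.36 = $647.47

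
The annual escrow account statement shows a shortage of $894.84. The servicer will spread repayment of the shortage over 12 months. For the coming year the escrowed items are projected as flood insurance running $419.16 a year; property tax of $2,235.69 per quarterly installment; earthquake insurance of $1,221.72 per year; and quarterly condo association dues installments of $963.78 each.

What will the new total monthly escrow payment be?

$1,277.80

Flood insurance — $419.16 per year
Property tax — $2,235.69 × 4 = $8,942.76 per year
Earthquake insurance — $1,221.72 per year
Condo association dues — $963.78 × 4 = $3,855.12 per year
Total annual escrow = $14,438.76
Monthly escrow = $14,438.76 ÷ 12 = $1,203.23
Monthly shortage recovery: $894.84 ÷ 12 = $74.57
New monthly escrow = $1,203.23 + $74.57 = $1,277.80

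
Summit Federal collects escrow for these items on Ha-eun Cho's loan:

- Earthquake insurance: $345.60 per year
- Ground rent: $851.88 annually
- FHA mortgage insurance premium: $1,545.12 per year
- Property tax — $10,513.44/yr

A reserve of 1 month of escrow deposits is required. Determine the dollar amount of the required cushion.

$1,104.67

Earthquake insurance: $345.60 per year
Ground rent: $851.88 per year
FHA mortgage insurance premium: $1,545.12 per year
Property tax: $10,513.44 per year
Total per year = $345.60 + $851.88 + $1,545.12 + $10,513.44 = $13,256.04
Base monthly escrow = $13,256.04 ÷ 12 = $1,104.67
Required cushion = 1 × $1,104.67 = $1,104.67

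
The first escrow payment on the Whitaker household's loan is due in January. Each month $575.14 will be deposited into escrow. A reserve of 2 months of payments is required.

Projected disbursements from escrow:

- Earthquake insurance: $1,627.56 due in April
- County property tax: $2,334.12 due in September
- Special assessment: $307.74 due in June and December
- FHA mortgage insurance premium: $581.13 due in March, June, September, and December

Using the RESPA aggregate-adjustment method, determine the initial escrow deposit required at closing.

Cushion = 2 × $575.14 = $1,150.28
Trial balance (start $0, +$575.14 each month, − disbursements):
  Jan: +$575.14 → $575.14
  Feb: +$575.14 → $1,150.28
  Mar: +$575.14 − $581.13 → $1,144.29
  Apr: +$575.14 − $1,627.56 → $91.87
  May: +$575.14 → $667.01
  Jun: +$575.14 − $888.87 → $353.28
  Jul: +$575.14 → $928.42
  Aug: +$575.14 → $1,503.56
  Sep: +$575.14 − $2,915.25 → -$836.55
  Oct: +$575.14 → -$261.41
  Nov: +$575.14 → $313.73
  Dec: +$575.14 − $888.87 → $0.00
Lowest trial balance = -$836.55 (Sep)
Initial deposit = cushion − low point = $1,150.28 − (-$836.55) = $1,986.83

$1,986.83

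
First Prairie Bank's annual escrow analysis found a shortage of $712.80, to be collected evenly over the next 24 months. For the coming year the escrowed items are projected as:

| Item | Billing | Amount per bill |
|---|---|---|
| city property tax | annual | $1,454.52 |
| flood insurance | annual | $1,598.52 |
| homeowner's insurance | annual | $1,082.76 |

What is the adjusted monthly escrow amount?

$374.35

City property tax — $1,454.52/yr
Flood insurance — $1,598.52/yr
Homeowner's insurance — $1,082.76/yr
Annual escrow total = $1,454.52 + $1,598.52 + $1,082.76 = $4,135.80
Monthly escrow = $4,135.80 ÷ 12 = $344.65
Monthly shortage recovery: $712.80 / 24 = $29.70
Adjusted monthly = $344.65 + $29.70 = $374.35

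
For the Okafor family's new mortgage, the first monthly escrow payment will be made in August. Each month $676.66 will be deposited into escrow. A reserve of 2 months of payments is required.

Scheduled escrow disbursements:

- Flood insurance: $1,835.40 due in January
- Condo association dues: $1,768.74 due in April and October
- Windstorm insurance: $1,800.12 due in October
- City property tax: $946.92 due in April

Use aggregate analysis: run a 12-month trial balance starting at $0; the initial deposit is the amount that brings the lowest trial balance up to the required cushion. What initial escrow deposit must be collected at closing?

$3,383.30

Cushion = 2 × $676.66 = $1,353.32
Trial balance (start $0, +$676.66 each month, − disbursements):
  Aug: +$676.66 → $676.66
  Sep: +$676.66 → $1,353.32
  Oct: +$676.66 − $3,568.86 → -$1,538.88
  Nov: +$676.66 → -$862.22
  Dec: +$676.66 → -$185.56
  Jan: +$676.66 − $1,835.40 → -$1,344.30
  Feb: +$676.66 → -$667.64
  Mar: +$676.66 → $9.02
  Apr: +$676.66 − $2,715.66 → -$2,029.98
  May: +$676.66 → -$1,353.32
  Jun: +$676.66 → -$676.66
  Jul: +$676.66 → $0.00
Lowest trial balance = -$2,029.98 (Apr)
Initial deposit = cushion − low point = $1,353.32 − (-$2,029.98) = $3,383.30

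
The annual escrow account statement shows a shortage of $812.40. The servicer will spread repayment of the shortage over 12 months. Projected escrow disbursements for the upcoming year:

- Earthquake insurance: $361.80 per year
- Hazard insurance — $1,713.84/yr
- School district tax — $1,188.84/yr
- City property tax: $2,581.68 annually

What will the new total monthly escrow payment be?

Earthquake insurance: $361.80/yr
Hazard insurance: $1,713.84/yr
School district tax: $1,188.84/yr
City property tax: $2,581.68/yr
Total per year = $361.80 + $1,713.84 + $1,188.84 + $2,581.68 = $5,846.16
Base monthly escrow = $5,846.16 / 12 = $487.18
Monthly shortage recovery: $812.40 ÷ 12 = $67.70
New monthly escrow = $487.18 + $67.70 = $554.88

$554.88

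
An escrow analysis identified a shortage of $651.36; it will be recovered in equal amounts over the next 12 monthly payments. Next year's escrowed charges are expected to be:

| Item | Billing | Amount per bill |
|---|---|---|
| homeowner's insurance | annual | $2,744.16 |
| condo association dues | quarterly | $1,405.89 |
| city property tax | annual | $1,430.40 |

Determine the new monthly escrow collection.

$870.79

Homeowner's insurance = $2,744.16
Condo association dues = $1,405.89 × 4 = $5,623.56
City property tax = $1,430.40
Total per year = $2,744.16 + $5,623.56 + $1,430.40 = $9,798.12
Monthly = $9,798.12 / 12 = $816.51
Shortage per month = $651.36 ÷ 12 = $54.28
Adjusted monthly = $816.51 + $54.28 = $870.79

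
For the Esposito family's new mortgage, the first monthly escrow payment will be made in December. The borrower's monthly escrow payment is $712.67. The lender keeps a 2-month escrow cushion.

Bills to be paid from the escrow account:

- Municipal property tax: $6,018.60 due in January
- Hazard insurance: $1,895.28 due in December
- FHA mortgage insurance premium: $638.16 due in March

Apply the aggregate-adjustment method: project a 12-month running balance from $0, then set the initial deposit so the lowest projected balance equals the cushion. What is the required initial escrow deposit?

Cushion = 2 × $712.67 = $1,425.34
Trial balance (start $0, +$712.67 each month, − disbursements):
  Dec: +$712.67 − $1,895.28 → -$1,182.61
  Jan: +$712.67 − $6,018.60 → -$6,488.54
  Feb: +$712.67 → -$5,775.87
  Mar: +$712.67 − $638.16 → -$5,701.36
  Apr: +$712.67 → -$4,988.69
  May: +$712.67 → -$4,276.02
  Jun: +$712.67 → -$3,563.35
  Jul: +$712.67 → -$2,850.68
  Aug: +$712.67 → -$2,138.01
  Sep: +$712.67 → -$1,425.34
  Oct: +$712.67 → -$712.67
  Nov: +$712.67 → $0.00
Lowest trial balance = -$6,488.54 (Jan)
Initial deposit = cushion − low point = $1,425.34 − (-$6,488.54) = $7,913.88

$7,913.88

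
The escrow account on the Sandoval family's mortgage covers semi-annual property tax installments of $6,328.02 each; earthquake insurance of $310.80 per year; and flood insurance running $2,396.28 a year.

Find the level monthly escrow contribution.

$1,280.26

Property tax = $6,328.02 × 2 = $12,656.04 annually
Earthquake insurance = $310.80 annually
Flood insurance = $2,396.28 annually
Yearly total = $15,363.12
Base monthly escrow = $15,363.12 / 12 = $1,280.26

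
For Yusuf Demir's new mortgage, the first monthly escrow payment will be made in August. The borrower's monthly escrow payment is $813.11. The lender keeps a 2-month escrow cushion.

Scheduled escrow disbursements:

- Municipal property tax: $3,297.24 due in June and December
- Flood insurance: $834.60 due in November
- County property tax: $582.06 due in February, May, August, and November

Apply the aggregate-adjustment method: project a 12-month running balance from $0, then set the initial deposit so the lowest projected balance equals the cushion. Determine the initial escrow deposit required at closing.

Cushion = 2 × $813.11 = $1,626.22
Trial balance (start $0, +$813.11 each month, − disbursements):
  Aug: +$813.11 − $582.06 → $231.05
  Sep: +$813.11 → $1,044.16
  Oct: +$813.11 → $1,857.27
  Nov: +$813.11 − $1,416.66 → $1,253.72
  Dec: +$813.11 − $3,297.24 → -$1,230.41
  Jan: +$813.11 → -$417.30
  Feb: +$813.11 − $582.06 → -$186.25
  Mar: +$813.11 → $626.86
  Apr: +$813.11 → $1,439.97
  May: +$813.11 − $582.06 → $1,671.02
  Jun: +$813.11 − $3,297.24 → -$813.11
  Jul: +$813.11 → $0.00
Lowest trial balance = -$1,230.41 (Dec)
Initial deposit = cushion − low point = $1,626.22 − (-$1,230.41) = $2,856.63

$2,856.63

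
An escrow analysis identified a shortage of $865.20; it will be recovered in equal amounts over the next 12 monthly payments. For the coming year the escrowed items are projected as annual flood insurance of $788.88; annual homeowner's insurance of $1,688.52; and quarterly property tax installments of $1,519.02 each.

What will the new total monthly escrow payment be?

Flood insurance = $788.88
Homeowner's insurance = $1,688.52
Property tax = $1,519.02 × 4 = $6,076.08
Yearly total = $8,553.48
Monthly = $8,553.48 ÷ 12 = $712.79
Monthly shortage recovery: $865.20 ÷ 12 = $72.10
Adjusted monthly = $712.79 + $72.10 = $784.89

$784.89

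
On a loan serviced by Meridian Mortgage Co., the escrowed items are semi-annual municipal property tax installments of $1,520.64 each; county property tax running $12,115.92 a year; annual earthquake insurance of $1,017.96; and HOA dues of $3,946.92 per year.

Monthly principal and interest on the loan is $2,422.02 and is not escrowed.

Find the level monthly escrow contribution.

Municipal property tax = $1,520.64 × 2 = $3,041.28 annually
County property tax = $12,115.92 annually
Earthquake insurance = $1,017.96 annually
HOA dues = $3,946.92 annually
Annual escrow total = $3,041.28 + $12,115.92 + $1,017.96 + $3,946.92 = $20,122.08
Base monthly escrow = $20,122.08 ÷ 12 = $1,676.84

$1,676.84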